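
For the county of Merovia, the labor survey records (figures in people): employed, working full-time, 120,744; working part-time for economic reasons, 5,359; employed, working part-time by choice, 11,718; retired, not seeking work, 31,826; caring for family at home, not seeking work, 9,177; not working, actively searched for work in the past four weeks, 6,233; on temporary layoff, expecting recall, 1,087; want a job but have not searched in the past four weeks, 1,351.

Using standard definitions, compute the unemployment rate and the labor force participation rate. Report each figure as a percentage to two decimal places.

Employed = 120,744 + 5,359 + 11,718 = 137,821 (anyone who worked, including part-time for economic reasons, counts as employed).
Unemployed = 6,233 + 1,087 = 7,320 (jobless and actively searching, or on temporary layoff).
Labor force = 137,821 + 7,320 = 145,141.
Not in labor force = 31,826 + 9,177 + 1,351 = 42,354 (those not working and not actively searching are outside the labor force — including those who want a job but have given up searching).
Civilian working-age population = 145,141 + 42,354 = 187,495.
Unemployment rate = 7,320 / 145,141 = 5.04%.
Labor force participation rate = 145,141 / 187,495 = 77.41%.

Unemployment rate ≈ 5.04%; labor force participation rate ≈ 77.41%.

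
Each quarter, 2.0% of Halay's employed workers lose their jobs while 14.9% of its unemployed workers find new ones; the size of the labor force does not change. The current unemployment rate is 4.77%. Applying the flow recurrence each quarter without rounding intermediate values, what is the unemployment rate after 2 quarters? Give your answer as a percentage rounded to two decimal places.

With a fixed labor force, u_{t+1} = u_t + s·(1−u_t) − f·u_t = u_t·(1−s−f) + s.
Here 1−s−f = 0.831 and s = 0.020.
u_1 = 0.047700 × 0.831 + 0.020 = 0.059639.
u_2 = 0.059639 × 0.831 + 0.020 = 0.069560.

Unemployment rate after two quarters ≈ 6.96%.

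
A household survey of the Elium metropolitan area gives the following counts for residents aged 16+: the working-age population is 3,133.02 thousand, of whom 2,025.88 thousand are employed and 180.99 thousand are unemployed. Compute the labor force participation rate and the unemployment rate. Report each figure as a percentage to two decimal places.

Labor force = employed + unemployed = 2,025.88 + 180.99 = 2,206.87 thousand.
Unemployment rate = 180.99 / 2,206.87 = 8.20%.
Labor force participation rate = 2,206.87 / 3,133.02 = 70.44%.

Labor force participation rate ≈ 70.44%; unemployment rate ≈ 8.20%.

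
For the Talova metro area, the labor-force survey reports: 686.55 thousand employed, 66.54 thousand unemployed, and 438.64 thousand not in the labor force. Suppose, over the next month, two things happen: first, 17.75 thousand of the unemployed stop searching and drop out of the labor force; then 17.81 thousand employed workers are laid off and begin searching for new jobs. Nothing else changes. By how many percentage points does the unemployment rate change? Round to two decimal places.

Initially, labor force = 686.55 + 66.54 = 753.09 thousand, so u = 66.54/753.09 = 8.84%.
After the first change, unemployed and labor force both fall by 17.75 → E = 686.55, U = 48.79, labor force = 735.34 thousand.
After the second change, employed falls and unemployed rises by 17.81; labor force unchanged → E = 668.74, U = 66.60, labor force = 735.34 thousand.
New unemployment rate = 66.60 / 735.34 = 9.06%.
Change = 9.06% − 8.84% = +0.22 percentage points.

The unemployment rate changes by +0.22 percentage points.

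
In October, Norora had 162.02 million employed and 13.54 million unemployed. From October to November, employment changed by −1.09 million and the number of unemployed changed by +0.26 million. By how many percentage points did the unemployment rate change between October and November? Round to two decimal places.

The unemployment rate changed by +0.19 percentage points.

October: labor force = 162.02 + 13.54 = 175.56; u = 13.54/175.56 = 7.71%.
November: labor force = 160.93 + 13.80 = 174.73; u = 13.80/174.73 = 7.90%.
Change = 7.90% − 7.71% = +0.19 pp.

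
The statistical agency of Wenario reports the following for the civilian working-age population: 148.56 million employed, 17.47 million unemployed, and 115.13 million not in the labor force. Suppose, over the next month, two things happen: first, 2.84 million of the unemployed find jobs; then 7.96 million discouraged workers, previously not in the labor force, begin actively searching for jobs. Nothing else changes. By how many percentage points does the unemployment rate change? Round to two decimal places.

Initially, labor force = 148.56 + 17.47 = 166.03 million, so u = 17.47/166.03 = 10.52%.
After the first change, unemployed falls and employed rises by 2.84; labor force unchanged → E = 151.40, U = 14.63, labor force = 166.03 million.
After the second change, unemployed and labor force both rise by 7.96 → E = 151.40, U = 22.59, labor force = 173.99 million.
New unemployment rate = 22.59 / 173.99 = 12.98%.
Change = 12.98% − 10.52% = +2.46 percentage points.

The unemployment rate changes by +2.46 percentage points.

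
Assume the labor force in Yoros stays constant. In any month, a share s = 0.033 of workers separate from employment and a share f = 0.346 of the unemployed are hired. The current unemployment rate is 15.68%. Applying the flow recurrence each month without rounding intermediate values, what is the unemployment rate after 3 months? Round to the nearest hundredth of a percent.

With a fixed labor force, u_{t+1} = u_t + s·(1−u_t) − f·u_t = u_t·(1−s−f) + s.
Here 1−s−f = 0.621 and s = 0.033.
u_1 = 0.156800 × 0.621 + 0.033 = 0.130373.
u_2 = 0.130373 × 0.621 + 0.033 = 0.113962.
u_3 = 0.113962 × 0.621 + 0.033 = 0.103770.

Unemployment rate after three months ≈ 10.38%.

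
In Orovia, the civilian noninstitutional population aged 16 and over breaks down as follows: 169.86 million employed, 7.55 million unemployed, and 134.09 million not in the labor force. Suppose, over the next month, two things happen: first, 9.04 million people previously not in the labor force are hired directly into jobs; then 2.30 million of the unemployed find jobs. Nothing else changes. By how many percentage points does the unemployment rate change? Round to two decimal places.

Initially, labor force = 169.86 + 7.55 = 177.41 million, so u = 7.55/177.41 = 4.26%.
After the first change, employed and labor force both rise by 9.04; unemployed unchanged → E = 178.90, U = 7.55, labor force = 186.45 million.
After the second change, unemployed falls and employed rises by 2.30; labor force unchanged → E = 181.20, U = 5.25, labor force = 186.45 million.
New unemployment rate = 5.25 / 186.45 = 2.82%.
Change = 2.82% − 4.26% = −1.44 percentage points.

The unemployment rate changes by −1.44 percentage points.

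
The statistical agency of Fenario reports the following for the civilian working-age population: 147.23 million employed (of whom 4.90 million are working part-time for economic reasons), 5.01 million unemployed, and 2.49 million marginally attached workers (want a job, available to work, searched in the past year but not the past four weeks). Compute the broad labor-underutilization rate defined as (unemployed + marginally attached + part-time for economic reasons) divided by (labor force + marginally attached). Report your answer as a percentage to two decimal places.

Broad underutilization rate ≈ 8.01%.

Labor force = 147.23 + 5.01 = 152.24 million.
Numerator = 5.01 + 2.49 + 4.90 = 12.40 million.
Denominator = 152.24 + 2.49 = 154.73 million.
Broad rate = 12.40 / 154.73 = 8.01%.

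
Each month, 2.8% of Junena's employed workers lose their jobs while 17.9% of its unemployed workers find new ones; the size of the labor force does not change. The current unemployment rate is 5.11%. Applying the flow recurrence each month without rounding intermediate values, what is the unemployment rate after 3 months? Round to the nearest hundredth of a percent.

Unemployment rate after three months ≈ 9.33%.

With a fixed labor force, u_{t+1} = u_t + s·(1−u_t) − f·u_t = u_t·(1−s−f) + s.
Here 1−s−f = 0.793 and s = 0.028.
u_1 = 0.051100 × 0.793 + 0.028 = 0.068522.
u_2 = 0.068522 × 0.793 + 0.028 = 0.082338.
u_3 = 0.082338 × 0.793 + 0.028 = 0.093294.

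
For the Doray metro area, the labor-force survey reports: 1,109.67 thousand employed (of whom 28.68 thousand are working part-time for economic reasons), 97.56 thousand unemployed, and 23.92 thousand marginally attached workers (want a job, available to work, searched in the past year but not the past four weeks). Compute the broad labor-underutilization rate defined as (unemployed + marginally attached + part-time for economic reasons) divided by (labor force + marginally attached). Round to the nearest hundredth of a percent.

Labor force = 1,109.67 + 97.56 = 1,207.23 thousand.
Numerator = 97.56 + 23.92 + 28.68 = 150.16 thousand.
Denominator = 1,207.23 + 23.92 = 1,231.15 thousand.
Broad rate = 150.16 / 1,231.15 = 12.20%.

Broad underutilization rate ≈ 12.20%.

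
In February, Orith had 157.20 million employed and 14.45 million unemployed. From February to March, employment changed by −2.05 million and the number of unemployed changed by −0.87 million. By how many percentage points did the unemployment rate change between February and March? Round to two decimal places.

February: labor force = 157.20 + 14.45 = 171.65; u = 14.45/171.65 = 8.42%.
March: labor force = 155.15 + 13.58 = 168.73; u = 13.58/168.73 = 8.05%.
Change = 8.05% − 8.42% = −0.37 pp.

The unemployment rate changed by −0.37 percentage points.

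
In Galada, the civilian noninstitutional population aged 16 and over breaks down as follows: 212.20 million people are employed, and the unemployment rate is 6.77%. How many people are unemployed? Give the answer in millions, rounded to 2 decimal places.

About 15.41 million are unemployed.

Let U be the number unemployed. The labor force is E + U, and U/(E+U) = 0.0677.
So U = 0.0677 × 212.20 / (1 − 0.0677) = 14.3659 / 0.9323 ≈ 15.41 million.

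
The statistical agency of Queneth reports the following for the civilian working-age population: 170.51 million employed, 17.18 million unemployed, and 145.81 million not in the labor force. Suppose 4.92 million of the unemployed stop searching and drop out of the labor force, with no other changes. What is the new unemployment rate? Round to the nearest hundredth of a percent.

Initially, labor force = 170.51 + 17.18 = 187.69 million, so u = 17.18/187.69 = 9.15%.
After the change, unemployed and labor force both fall by 4.92 → E = 170.51, U = 12.26, labor force = 182.77 million.
New unemployment rate = 12.26 / 182.77 = 6.71%.

New unemployment rate ≈ 6.71%.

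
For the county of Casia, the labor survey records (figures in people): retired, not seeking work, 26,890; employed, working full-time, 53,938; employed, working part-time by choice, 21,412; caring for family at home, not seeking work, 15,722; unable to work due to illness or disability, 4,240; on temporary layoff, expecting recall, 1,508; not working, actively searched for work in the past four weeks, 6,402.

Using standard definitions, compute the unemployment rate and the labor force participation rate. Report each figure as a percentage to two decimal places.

Unemployment rate ≈ 9.50%; labor force participation rate ≈ 63.99%.

Employed = 53,938 + 21,412 = 75,350.
Unemployed = 1,508 + 6,402 = 7,910 (jobless and actively searching, or on temporary layoff).
Labor force = 75,350 + 7,910 = 83,260.
Not in labor force = 26,890 + 15,722 + 4,240 = 46,852 (those not working and not actively searching are outside the labor force).
Civilian working-age population = 83,260 + 46,852 = 130,112.
Unemployment rate = 7,910 / 83,260 = 9.50%.
Labor force participation rate = 83,260 / 130,112 = 63.99%.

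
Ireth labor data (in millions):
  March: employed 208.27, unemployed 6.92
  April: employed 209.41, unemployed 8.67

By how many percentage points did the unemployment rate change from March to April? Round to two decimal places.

The unemployment rate changed by +0.76 percentage points.

March: labor force = 208.27 + 6.92 = 215.19; u = 6.92/215.19 = 3.22%.
April: labor force = 209.41 + 8.67 = 218.08; u = 8.67/218.08 = 3.98%.
Change = 3.98% − 3.22% = +0.76 pp.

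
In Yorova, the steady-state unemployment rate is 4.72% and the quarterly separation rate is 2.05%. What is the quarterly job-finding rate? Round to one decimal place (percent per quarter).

Job-finding rate ≈ 41.4% per quarter.

From u* = s/(s+f): f = s·(1−u)/u.
f = 2.05 × (1 − 0.0472) / 0.0472 = 1.9532 / 0.0472 ≈ 41.4% per quarter.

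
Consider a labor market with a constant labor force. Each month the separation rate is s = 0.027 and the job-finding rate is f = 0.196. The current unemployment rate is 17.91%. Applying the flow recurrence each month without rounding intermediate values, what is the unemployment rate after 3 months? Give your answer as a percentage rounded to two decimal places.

Unemployment rate after three months ≈ 14.83%.

With a fixed labor force, u_{t+1} = u_t + s·(1−u_t) − f·u_t = u_t·(1−s−f) + s.
Here 1−s−f = 0.777 and s = 0.027.
u_1 = 0.179100 × 0.777 + 0.027 = 0.166161.
u_2 = 0.166161 × 0.777 + 0.027 = 0.156107.
u_3 = 0.156107 × 0.777 + 0.027 = 0.148295.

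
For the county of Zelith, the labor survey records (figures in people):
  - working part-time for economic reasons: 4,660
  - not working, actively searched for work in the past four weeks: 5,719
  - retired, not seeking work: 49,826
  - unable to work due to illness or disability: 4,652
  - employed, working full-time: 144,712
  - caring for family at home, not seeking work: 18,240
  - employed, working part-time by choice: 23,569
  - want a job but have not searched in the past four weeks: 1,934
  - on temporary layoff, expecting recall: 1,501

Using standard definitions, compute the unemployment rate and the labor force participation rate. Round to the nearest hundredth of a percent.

Unemployment rate ≈ 4.01%; labor force participation rate ≈ 70.70%.

Employed = 4,660 + 144,712 + 23,569 = 172,941 (anyone who worked, including part-time for economic reasons, counts as employed).
Unemployed = 5,719 + 1,501 = 7,220 (jobless and actively searching, or on temporary layoff).
Labor force = 172,941 + 7,220 = 180,161.
Not in labor force = 49,826 + 4,652 + 18,240 + 1,934 = 74,652 (those not working and not actively searching are outside the labor force — including those who want a job but have given up searching).
Civilian working-age population = 180,161 + 74,652 = 254,813.
Unemployment rate = 7,220 / 180,161 = 4.01%.
Labor force participation rate = 180,161 / 254,813 = 70.70%.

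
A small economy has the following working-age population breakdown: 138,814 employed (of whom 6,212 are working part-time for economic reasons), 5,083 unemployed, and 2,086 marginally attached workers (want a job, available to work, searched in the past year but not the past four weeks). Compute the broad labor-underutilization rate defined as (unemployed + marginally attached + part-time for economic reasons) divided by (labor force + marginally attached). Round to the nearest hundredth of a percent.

Labor force = 138,814 + 5,083 = 143,897.
Numerator = 5,083 + 2,086 + 6,212 = 13,381.
Denominator = 143,897 + 2,086 = 145,983.
Broad rate = 13,381 / 145,983 = 9.17%.

Broad underutilization rate ≈ 9.17%.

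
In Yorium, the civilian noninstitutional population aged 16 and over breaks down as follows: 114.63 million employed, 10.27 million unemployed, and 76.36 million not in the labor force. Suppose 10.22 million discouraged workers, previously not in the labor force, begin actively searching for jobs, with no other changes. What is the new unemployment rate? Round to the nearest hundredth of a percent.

New unemployment rate ≈ 15.16%.

Initially, labor force = 114.63 + 10.27 = 124.90 million, so u = 10.27/124.90 = 8.22%.
After the change, unemployed and labor force both rise by 10.22 → E = 114.63, U = 20.49, labor force = 135.12 million.
New unemployment rate = 20.49 / 135.12 = 15.16%.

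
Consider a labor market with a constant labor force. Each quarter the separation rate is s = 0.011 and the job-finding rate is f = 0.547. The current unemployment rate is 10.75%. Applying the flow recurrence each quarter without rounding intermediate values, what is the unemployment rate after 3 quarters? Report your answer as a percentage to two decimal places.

Unemployment rate after three quarters ≈ 2.73%.

With a fixed labor force, u_{t+1} = u_t + s·(1−u_t) − f·u_t = u_t·(1−s−f) + s.
Here 1−s−f = 0.442 and s = 0.011.
u_1 = 0.107500 × 0.442 + 0.011 = 0.058515.
u_2 = 0.058515 × 0.442 + 0.011 = 0.036864.
u_3 = 0.036864 × 0.442 + 0.011 = 0.027294.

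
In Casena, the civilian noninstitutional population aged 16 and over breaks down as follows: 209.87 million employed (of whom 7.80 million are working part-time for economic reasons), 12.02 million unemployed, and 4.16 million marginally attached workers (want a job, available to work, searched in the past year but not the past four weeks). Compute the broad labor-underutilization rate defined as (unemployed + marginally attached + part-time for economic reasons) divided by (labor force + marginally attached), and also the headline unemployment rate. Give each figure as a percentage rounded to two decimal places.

Labor force = 209.87 + 12.02 = 221.89 million.
Numerator = 12.02 + 4.16 + 7.80 = 23.98 million.
Denominator = 221.89 + 4.16 = 226.05 million.
Broad rate = 23.98 / 226.05 = 10.61%.
Headline unemployment rate = 12.02 / 221.89 = 5.42%.

Broad underutilization rate ≈ 10.61%; headline unemployment rate ≈ 5.42%.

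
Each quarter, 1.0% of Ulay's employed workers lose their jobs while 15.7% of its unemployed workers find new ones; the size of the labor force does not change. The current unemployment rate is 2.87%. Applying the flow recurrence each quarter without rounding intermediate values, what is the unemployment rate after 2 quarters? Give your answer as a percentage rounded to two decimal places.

Unemployment rate after two quarters ≈ 3.82%.

With a fixed labor force, u_{t+1} = u_t + s·(1−u_t) − f·u_t = u_t·(1−s−f) + s.
Here 1−s−f = 0.833 and s = 0.010.
u_1 = 0.028700 × 0.833 + 0.010 = 0.033907.
u_2 = 0.033907 × 0.833 + 0.010 = 0.038245.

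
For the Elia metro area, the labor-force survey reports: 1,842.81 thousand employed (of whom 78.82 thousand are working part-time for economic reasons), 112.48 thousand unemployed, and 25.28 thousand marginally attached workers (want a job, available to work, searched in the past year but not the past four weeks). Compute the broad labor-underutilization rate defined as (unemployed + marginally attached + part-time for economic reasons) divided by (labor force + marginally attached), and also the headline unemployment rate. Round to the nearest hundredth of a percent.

Labor force = 1,842.81 + 112.48 = 1,955.29 thousand.
Numerator = 112.48 + 25.28 + 78.82 = 216.58 thousand.
Denominator = 1,955.29 + 25.28 = 1,980.57 thousand.
Broad rate = 216.58 / 1,980.57 = 10.94%.
Headline unemployment rate = 112.48 / 1,955.29 = 5.75%.

Broad underutilization rate ≈ 10.94%; headline unemployment rate ≈ 5.75%.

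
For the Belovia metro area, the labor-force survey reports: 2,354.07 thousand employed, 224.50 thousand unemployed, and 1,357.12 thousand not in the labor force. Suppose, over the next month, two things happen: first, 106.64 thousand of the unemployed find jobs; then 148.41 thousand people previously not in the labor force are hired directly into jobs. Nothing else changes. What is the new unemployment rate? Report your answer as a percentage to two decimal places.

Initially, labor force = 2,354.07 + 224.50 = 2,578.57 thousand, so u = 224.50/2,578.57 = 8.71%.
After the first change, unemployed falls and employed rises by 106.64; labor force unchanged → E = 2,460.71, U = 117.86, labor force = 2,578.57 thousand.
After the second change, employed and labor force both rise by 148.41; unemployed unchanged → E = 2,609.12, U = 117.86, labor force = 2,726.98 thousand.
New unemployment rate = 117.86 / 2,726.98 = 4.32%.

New unemployment rate ≈ 4.32%.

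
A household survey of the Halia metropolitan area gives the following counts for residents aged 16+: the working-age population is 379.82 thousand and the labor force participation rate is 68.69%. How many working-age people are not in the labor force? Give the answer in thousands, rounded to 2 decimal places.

About 118.92 thousand are not in the labor force.

Share not in the labor force = 1 − 0.6869 = 0.3131.
Not in labor force = 0.3131 × 379.82 ≈ 118.92 thousand.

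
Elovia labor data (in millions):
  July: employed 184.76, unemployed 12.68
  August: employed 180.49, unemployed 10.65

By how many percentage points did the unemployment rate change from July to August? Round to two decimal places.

The unemployment rate changed by −0.85 percentage points.

July: labor force = 184.76 + 12.68 = 197.44; u = 12.68/197.44 = 6.42%.
August: labor force = 180.49 + 10.65 = 191.14; u = 10.65/191.14 = 5.57%.
Change = 5.57% − 6.42% = −0.85 pp.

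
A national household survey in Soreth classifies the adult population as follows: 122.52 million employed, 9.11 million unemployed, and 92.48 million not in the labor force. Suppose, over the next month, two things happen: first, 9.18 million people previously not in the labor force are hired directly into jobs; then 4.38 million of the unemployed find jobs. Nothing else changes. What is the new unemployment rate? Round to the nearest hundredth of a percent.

Initially, labor force = 122.52 + 9.11 = 131.63 million, so u = 9.11/131.63 = 6.92%.
After the first change, employed and labor force both rise by 9.18; unemployed unchanged → E = 131.70, U = 9.11, labor force = 140.81 million.
After the second change, unemployed falls and employed rises by 4.38; labor force unchanged → E = 136.08, U = 4.73, labor force = 140.81 million.
New unemployment rate = 4.73 / 140.81 = 3.36%.

New unemployment rate ≈ 3.36%.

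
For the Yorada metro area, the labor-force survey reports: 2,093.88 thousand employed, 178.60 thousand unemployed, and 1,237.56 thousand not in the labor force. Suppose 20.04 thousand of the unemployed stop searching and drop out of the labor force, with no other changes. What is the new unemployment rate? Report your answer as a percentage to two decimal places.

Initially, labor force = 2,093.88 + 178.60 = 2,272.48 thousand, so u = 178.60/2,272.48 = 7.86%.
After the change, unemployed and labor force both fall by 20.04 → E = 2,093.88, U = 158.56, labor force = 2,252.44 thousand.
New unemployment rate = 158.56 / 2,252.44 = 7.04%.

New unemployment rate ≈ 7.04%.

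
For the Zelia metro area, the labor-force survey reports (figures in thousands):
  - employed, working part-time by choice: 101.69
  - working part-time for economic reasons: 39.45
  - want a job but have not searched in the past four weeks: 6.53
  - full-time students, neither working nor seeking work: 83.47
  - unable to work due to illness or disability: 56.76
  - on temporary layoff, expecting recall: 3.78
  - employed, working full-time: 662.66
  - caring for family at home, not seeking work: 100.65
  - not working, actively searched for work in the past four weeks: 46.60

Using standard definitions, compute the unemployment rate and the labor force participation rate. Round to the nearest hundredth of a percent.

Employed = 101.69 + 39.45 + 662.66 = 803.80 thousand (anyone who worked, including part-time for economic reasons, counts as employed).
Unemployed = 3.78 + 46.60 = 50.38 thousand (jobless and actively searching, or on temporary layoff).
Labor force = 803.80 + 50.38 = 854.18 thousand.
Not in labor force = 6.53 + 83.47 + 56.76 + 100.65 = 247.41 thousand (those not working and not actively searching are outside the labor force — including those who want a job but have given up searching).
Civilian working-age population = 854.18 + 247.41 = 1,101.59 thousand.
Unemployment rate = 50.38 / 854.18 = 5.90%.
Labor force participation rate = 854.18 / 1,101.59 = 77.54%.

Unemployment rate ≈ 5.90%; labor force participation rate ≈ 77.54%.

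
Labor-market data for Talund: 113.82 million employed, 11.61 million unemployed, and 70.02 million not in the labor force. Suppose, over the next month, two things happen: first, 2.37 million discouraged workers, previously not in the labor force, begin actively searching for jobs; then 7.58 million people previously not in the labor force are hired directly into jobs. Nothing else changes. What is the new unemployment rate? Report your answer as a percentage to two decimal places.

Initially, labor force = 113.82 + 11.61 = 125.43 million, so u = 11.61/125.43 = 9.26%.
After the first change, unemployed and labor force both rise by 2.37 → E = 113.82, U = 13.98, labor force = 127.80 million.
After the second change, employed and labor force both rise by 7.58; unemployed unchanged → E = 121.40, U = 13.98, labor force = 135.38 million.
New unemployment rate = 13.98 / 135.38 = 10.33%.

New unemployment rate ≈ 10.33%.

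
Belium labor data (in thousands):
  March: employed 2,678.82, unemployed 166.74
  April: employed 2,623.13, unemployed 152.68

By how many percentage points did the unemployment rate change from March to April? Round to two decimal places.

March: labor force = 2,678.82 + 166.74 = 2,845.56; u = 166.74/2,845.56 = 5.86%.
April: labor force = 2,623.13 + 152.68 = 2,775.81; u = 152.68/2,775.81 = 5.50%.
Change = 5.50% − 5.86% = −0.36 pp.

The unemployment rate changed by −0.36 percentage points.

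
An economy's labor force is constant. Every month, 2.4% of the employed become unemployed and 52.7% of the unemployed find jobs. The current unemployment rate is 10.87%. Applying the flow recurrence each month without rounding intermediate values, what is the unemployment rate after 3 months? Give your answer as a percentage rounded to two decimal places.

With a fixed labor force, u_{t+1} = u_t + s·(1−u_t) − f·u_t = u_t·(1−s−f) + s.
Here 1−s−f = 0.449 and s = 0.024.
u_1 = 0.108700 × 0.449 + 0.024 = 0.072806.
u_2 = 0.072806 × 0.449 + 0.024 = 0.056690.
u_3 = 0.056690 × 0.449 + 0.024 = 0.049454.

Unemployment rate after three months ≈ 4.95%.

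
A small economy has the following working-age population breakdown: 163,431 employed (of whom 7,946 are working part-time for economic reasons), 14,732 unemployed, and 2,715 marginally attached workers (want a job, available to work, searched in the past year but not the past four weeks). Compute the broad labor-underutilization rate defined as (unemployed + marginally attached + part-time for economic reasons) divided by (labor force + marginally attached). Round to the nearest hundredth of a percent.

Labor force = 163,431 + 14,732 = 178,163.
Numerator = 14,732 + 2,715 + 7,946 = 25,393.
Denominator = 178,163 + 2,715 = 180,878.
Broad rate = 25,393 / 180,878 = 14.04%.

Broad underutilization rate ≈ 14.04%.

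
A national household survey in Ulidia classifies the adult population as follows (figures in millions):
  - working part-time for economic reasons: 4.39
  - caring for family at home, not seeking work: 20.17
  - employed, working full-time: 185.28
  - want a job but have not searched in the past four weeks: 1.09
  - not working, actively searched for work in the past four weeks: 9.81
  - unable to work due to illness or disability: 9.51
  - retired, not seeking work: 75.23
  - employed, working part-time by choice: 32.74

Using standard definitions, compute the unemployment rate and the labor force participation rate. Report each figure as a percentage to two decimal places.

Employed = 4.39 + 185.28 + 32.74 = 222.41 million (anyone who worked, including part-time for economic reasons, counts as employed).
Unemployed = 9.81 million.
Labor force = 222.41 + 9.81 = 232.22 million.
Not in labor force = 20.17 + 1.09 + 9.51 + 75.23 = 106.00 million (those not working and not actively searching are outside the labor force — including those who want a job but have given up searching).
Civilian working-age population = 232.22 + 106.00 = 338.22 million.
Unemployment rate = 9.81 / 232.22 = 4.22%.
Labor force participation rate = 232.22 / 338.22 = 68.66%.

Unemployment rate ≈ 4.22%; labor force participation rate ≈ 68.66%.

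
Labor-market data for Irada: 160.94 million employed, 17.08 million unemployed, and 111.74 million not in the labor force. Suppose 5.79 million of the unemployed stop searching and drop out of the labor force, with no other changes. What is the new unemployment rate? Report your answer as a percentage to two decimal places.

Initially, labor force = 160.94 + 17.08 = 178.02 million, so u = 17.08/178.02 = 9.59%.
After the change, unemployed and labor force both fall by 5.79 → E = 160.94, U = 11.29, labor force = 172.23 million.
New unemployment rate = 11.29 / 172.23 = 6.56%.

New unemployment rate ≈ 6.56%.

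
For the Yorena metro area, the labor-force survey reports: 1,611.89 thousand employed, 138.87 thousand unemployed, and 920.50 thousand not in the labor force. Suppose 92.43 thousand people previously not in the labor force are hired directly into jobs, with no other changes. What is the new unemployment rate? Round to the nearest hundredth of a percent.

New unemployment rate ≈ 7.53%.

Initially, labor force = 1,611.89 + 138.87 = 1,750.76 thousand, so u = 138.87/1,750.76 = 7.93%.
After the change, employed and labor force both rise by 92.43; unemployed unchanged → E = 1,704.32, U = 138.87, labor force = 1,843.19 thousand.
New unemployment rate = 138.87 / 1,843.19 = 7.53%.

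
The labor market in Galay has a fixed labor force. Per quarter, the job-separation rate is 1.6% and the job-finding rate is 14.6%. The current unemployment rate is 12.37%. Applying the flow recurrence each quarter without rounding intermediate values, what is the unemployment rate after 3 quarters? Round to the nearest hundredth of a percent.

Unemployment rate after three quarters ≈ 11.34%.

With a fixed labor force, u_{t+1} = u_t + s·(1−u_t) − f·u_t = u_t·(1−s−f) + s.
Here 1−s−f = 0.838 and s = 0.016.
u_1 = 0.123700 × 0.838 + 0.016 = 0.119661.
u_2 = 0.119661 × 0.838 + 0.016 = 0.116276.
u_3 = 0.116276 × 0.838 + 0.016 = 0.113439.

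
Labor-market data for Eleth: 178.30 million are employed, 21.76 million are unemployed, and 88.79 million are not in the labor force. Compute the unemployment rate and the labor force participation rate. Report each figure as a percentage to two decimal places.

Unemployment rate ≈ 10.88%; labor force participation rate ≈ 69.26%.

Labor force = employed + unemployed = 178.30 + 21.76 = 200.06 million.
Working-age population = 200.06 + 88.79 = 288.85 million.
Unemployment rate = 21.76 / 200.06 = 10.88%.
Labor force participation rate = 200.06 / 288.85 = 69.26%.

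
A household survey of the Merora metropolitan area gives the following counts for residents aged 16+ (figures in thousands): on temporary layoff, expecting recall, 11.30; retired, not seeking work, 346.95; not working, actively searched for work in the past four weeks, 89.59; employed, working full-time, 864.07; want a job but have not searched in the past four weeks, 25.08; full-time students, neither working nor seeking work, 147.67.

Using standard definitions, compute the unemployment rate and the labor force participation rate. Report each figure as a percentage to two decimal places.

Unemployment rate ≈ 10.46%; labor force participation rate ≈ 65.00%.

Employed = 864.07 thousand.
Unemployed = 11.30 + 89.59 = 100.89 thousand (jobless and actively searching, or on temporary layoff).
Labor force = 864.07 + 100.89 = 964.96 thousand.
Not in labor force = 346.95 + 25.08 + 147.67 = 519.70 thousand (those not working and not actively searching are outside the labor force — including those who want a job but have given up searching).
Civilian working-age population = 964.96 + 519.70 = 1,484.66 thousand.
Unemployment rate = 100.89 / 964.96 = 10.46%.
Labor force participation rate = 964.96 / 1,484.66 = 65.00%.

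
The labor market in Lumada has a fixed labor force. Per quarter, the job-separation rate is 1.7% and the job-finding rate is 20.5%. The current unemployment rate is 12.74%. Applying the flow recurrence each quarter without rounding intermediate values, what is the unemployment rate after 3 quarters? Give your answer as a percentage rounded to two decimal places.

Unemployment rate after three quarters ≈ 10.05%.

With a fixed labor force, u_{t+1} = u_t + s·(1−u_t) − f·u_t = u_t·(1−s−f) + s.
Here 1−s−f = 0.778 and s = 0.017.
u_1 = 0.127400 × 0.778 + 0.017 = 0.116117.
u_2 = 0.116117 × 0.778 + 0.017 = 0.107339.
u_3 = 0.107339 × 0.778 + 0.017 = 0.100510.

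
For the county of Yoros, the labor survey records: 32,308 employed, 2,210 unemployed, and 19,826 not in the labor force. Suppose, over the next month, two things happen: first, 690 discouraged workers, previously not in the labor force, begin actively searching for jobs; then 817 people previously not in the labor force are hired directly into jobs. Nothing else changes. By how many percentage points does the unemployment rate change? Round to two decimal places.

Initially, labor force = 32,308 + 2,210 = 34,518, so u = 2,210/34,518 = 6.40%.
After the first change, unemployed and labor force both rise by 690 → E = 32,308, U = 2,900, labor force = 35,208.
After the second change, employed and labor force both rise by 817; unemployed unchanged → E = 33,125, U = 2,900, labor force = 36,025.
New unemployment rate = 2,900 / 36,025 = 8.05%.
Change = 8.05% − 6.40% = +1.65 percentage points.

The unemployment rate changes by +1.65 percentage points.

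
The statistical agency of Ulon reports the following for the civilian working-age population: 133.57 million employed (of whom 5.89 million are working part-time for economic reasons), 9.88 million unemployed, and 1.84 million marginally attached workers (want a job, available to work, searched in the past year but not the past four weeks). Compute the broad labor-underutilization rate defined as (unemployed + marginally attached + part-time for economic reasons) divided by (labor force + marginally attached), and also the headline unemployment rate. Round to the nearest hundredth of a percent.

Broad underutilization rate ≈ 12.12%; headline unemployment rate ≈ 6.89%.

Labor force = 133.57 + 9.88 = 143.45 million.
Numerator = 9.88 + 1.84 + 5.89 = 17.61 million.
Denominator = 143.45 + 1.84 = 145.29 million.
Broad rate = 17.61 / 145.29 = 12.12%.
Headline unemployment rate = 9.88 / 143.45 = 6.89%.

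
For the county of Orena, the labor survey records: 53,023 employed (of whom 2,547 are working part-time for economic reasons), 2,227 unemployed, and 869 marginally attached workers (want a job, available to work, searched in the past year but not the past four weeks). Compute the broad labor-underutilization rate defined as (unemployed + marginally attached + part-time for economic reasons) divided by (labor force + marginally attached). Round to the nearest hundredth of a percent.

Labor force = 53,023 + 2,227 = 55,250.
Numerator = 2,227 + 869 + 2,547 = 5,643.
Denominator = 55,250 + 869 = 56,119.
Broad rate = 5,643 / 56,119 = 10.06%.

Broad underutilization rate ≈ 10.06%.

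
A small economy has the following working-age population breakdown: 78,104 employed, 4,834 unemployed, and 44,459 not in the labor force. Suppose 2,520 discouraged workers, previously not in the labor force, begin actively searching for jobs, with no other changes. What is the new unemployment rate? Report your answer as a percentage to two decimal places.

New unemployment rate ≈ 8.61%.

Initially, labor force = 78,104 + 4,834 = 82,938, so u = 4,834/82,938 = 5.83%.
After the change, unemployed and labor force both rise by 2,520 → E = 78,104, U = 7,354, labor force = 85,458.
New unemployment rate = 7,354 / 85,458 = 8.61%.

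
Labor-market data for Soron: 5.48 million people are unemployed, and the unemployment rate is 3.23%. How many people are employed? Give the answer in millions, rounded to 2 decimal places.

About 164.18 million are employed.

Labor force = U / u = 5.48 / 0.0323 ≈ 169.66 million.
Employed = labor force − unemployed = 169.66 − 5.48 = 164.18 million.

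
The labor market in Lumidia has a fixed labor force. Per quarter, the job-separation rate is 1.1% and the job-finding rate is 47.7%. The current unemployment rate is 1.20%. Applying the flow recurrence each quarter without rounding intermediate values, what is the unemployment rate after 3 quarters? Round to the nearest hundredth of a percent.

With a fixed labor force, u_{t+1} = u_t + s·(1−u_t) − f·u_t = u_t·(1−s−f) + s.
Here 1−s−f = 0.512 and s = 0.011.
u_1 = 0.012000 × 0.512 + 0.011 = 0.017144.
u_2 = 0.017144 × 0.512 + 0.011 = 0.019778.
u_3 = 0.019778 × 0.512 + 0.011 = 0.021126.

Unemployment rate after three quarters ≈ 2.11%.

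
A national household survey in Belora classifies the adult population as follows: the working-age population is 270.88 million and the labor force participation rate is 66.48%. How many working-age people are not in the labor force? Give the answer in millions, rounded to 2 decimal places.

About 90.80 million are not in the labor force.

Share not in the labor force = 1 − 0.6648 = 0.3352.
Not in labor force = 0.3352 × 270.88 ≈ 90.80 million.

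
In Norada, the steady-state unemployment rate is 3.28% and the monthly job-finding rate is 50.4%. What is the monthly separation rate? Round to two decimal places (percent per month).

From u* = s/(s+f): s = u·f/(1−u).
s = 0.0328 × 50.4 / (1 − 0.0328) = 1.6531 / 0.9672 ≈ 1.71% per month.

Separation rate ≈ 1.71% per month.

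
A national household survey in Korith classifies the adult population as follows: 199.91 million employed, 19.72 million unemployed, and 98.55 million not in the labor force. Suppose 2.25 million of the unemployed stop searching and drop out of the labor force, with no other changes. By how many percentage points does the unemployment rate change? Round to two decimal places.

The unemployment rate changes by −0.94 percentage points.

Initially, labor force = 199.91 + 19.72 = 219.63 million, so u = 19.72/219.63 = 8.98%.
After the change, unemployed and labor force both fall by 2.25 → E = 199.91, U = 17.47, labor force = 217.38 million.
New unemployment rate = 17.47 / 217.38 = 8.04%.
Change = 8.04% − 8.98% = −0.94 percentage points.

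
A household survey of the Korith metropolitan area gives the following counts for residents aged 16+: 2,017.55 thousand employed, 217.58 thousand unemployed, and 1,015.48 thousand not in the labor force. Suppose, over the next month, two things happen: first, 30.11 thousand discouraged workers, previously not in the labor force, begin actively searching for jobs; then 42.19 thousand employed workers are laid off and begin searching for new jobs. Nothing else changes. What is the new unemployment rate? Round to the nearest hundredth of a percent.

Initially, labor force = 2,017.55 + 217.58 = 2,235.13 thousand, so u = 217.58/2,235.13 = 9.73%.
After the first change, unemployed and labor force both rise by 30.11 → E = 2,017.55, U = 247.69, labor force = 2,265.24 thousand.
After the second change, employed falls and unemployed rises by 42.19; labor force unchanged → E = 1,975.36, U = 289.88, labor force = 2,265.24 thousand.
New unemployment rate = 289.88 / 2,265.24 = 12.80%.

New unemployment rate ≈ 12.80%.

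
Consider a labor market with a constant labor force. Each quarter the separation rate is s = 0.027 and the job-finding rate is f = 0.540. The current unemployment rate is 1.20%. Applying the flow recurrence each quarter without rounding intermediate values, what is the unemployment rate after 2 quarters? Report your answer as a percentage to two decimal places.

Unemployment rate after two quarters ≈ 4.09%.

With a fixed labor force, u_{t+1} = u_t + s·(1−u_t) − f·u_t = u_t·(1−s−f) + s.
Here 1−s−f = 0.433 and s = 0.027.
u_1 = 0.012000 × 0.433 + 0.027 = 0.032196.
u_2 = 0.032196 × 0.433 + 0.027 = 0.040941.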